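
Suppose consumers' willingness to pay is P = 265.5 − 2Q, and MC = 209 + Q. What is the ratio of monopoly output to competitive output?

A monopolist chooses Q where MR = MC. MR = 265.5 − 4Q; setting this equal to 209 + Q gives Q = 11.3 and P = 242.9.
Competitive equilibrium sets price equal to marginal cost: 265.5 − 2Q = 209 + Q, so Q = 113/6 and P = 1367/6.
Ratio Q_m/Q_c = 11.3/(113/6) = 0.6.

Q_m/Q_c = 0.6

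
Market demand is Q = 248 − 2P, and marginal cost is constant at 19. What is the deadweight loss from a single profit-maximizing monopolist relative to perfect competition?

Inverting demand: P = 124 − 0.5Q.
Perfect competition: P = MC = 19, so 124 − 0.5Q = 19 and Q = 210.
The monopolist equates marginal revenue to marginal cost: 124 − Q = 19, so Q = 105. From demand, P = 71.5.
DWL is the triangle between Q = 105 and Q = 210: ½·(210 − 105)·(71.5 − 19) = 2756.25.

DWL = 2756.25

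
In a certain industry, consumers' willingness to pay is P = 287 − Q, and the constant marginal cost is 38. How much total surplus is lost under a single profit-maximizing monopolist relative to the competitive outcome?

DWL = 7750.125

Perfect competition: P = MC = 38, so 287 − Q = 38 and Q = 249.
The monopolist equates marginal revenue to marginal cost: 287 − 2Q = 38, so Q = 124.5. From demand, P = 162.5.
DWL is the triangle between Q = 124.5 and Q = 249: ½·(249 − 124.5)·(162.5 − 38) = 7750.125.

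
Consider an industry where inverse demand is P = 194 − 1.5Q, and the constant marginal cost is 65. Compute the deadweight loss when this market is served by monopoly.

Perfect competition: P = MC = 65, so 194 − 1.5Q = 65 and Q = 86.
A monopolist chooses Q where MR = MC. MR = 194 − 3Q; setting this equal to 65 gives Q = 43 and P = 129.5.
DWL is the triangle between Q = 43 and Q = 86: ½·(86 − 43)·(129.5 − 65) = 1386.75.

DWL = 1386.75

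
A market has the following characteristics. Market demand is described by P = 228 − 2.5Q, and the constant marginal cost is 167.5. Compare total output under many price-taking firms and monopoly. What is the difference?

Competitive firms price at marginal cost: P = 167.5, giving Q = 24.2.
The monopolist equates marginal revenue to marginal cost: 228 − 5Q = 167.5, so Q = 12.1. From demand, P = 197.75.
Change in total output: 12.1 − 24.2 = −12.1.

Q falls by 12.1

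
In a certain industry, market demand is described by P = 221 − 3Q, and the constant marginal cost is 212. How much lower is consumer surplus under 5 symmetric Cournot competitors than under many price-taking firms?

Perfect competition: P = MC = 212, so 221 − 3Q = 212 and Q = 3.
CS = ½·(221 − 212)·3 = 13.5.
With 5 symmetric Cournot firms, each firm's FOC gives 221 − 18q = 212, so q = 0.5, Q = 5·0.5 = 2.5, and P = 213.5.
CS = ½·(221 − 213.5)·2.5 = 9.375.
Change in consumer surplus: 9.375 − 13.5 = −4.125.

Consumer surplus falls by 4.125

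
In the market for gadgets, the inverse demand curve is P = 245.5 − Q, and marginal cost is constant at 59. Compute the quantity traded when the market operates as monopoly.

Q = 93.25

A monopolist chooses Q where MR = MC. MR = 245.5 − 2Q; setting this equal to 59 gives Q = 93.25 and P = 152.25.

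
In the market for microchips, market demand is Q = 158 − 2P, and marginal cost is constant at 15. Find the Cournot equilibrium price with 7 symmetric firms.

Inverting demand: P = 79 − 0.5Q.
With 7 symmetric Cournot firms, each firm's FOC gives 79 − 4q = 15, so q = 16, Q = 7·16 = 112, and P = 23.

P = 23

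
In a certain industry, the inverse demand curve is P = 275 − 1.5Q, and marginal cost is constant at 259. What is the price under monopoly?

P = 267

A monopolist chooses Q where MR = MC. MR = 275 − 3Q; setting this equal to 259 gives Q = 16/3 and P = 267.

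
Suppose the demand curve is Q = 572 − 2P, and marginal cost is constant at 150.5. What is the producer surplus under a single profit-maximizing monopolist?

PS = 9180.125

Inverting demand: P = 286 − 0.5Q.
Monopoly sets MR = MC: 286 − Q = 150.5 ⇒ Q = 135.5, P = 286 − 0.5·135.5 = 218.25.
PS = (218.25 − 150.5)·135.5 = 9180.125.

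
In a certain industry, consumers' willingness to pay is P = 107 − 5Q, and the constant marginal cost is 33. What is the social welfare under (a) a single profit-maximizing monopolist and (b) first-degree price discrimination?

A monopolist chooses Q where MR = MC. MR = 107 − 10Q; setting this equal to 33 gives Q = 7.4 and P = 70.
CS = ½·(107 − 70)·7.4 = 136.9; PS = (70 − 33)·7.4 = 273.8; TS = 410.7.
A perfectly discriminating monopolist sells every unit with P(Q) ≥ MC(Q), so output equals the competitive quantity Q = 14.8. Each buyer pays their reservation price, so CS = 0 and the firm captures all surplus.
TS = 547.6 (equal to competitive TS).

Monopoly: TS = 410.7; Perfect PD: TS = 547.6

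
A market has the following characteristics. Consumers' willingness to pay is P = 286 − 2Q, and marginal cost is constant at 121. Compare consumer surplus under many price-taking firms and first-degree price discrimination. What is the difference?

Perfect competition: P = MC = 121, so 286 − 2Q = 121 and Q = 82.5.
CS = ½·(286 − 121)·82.5 = 6806.25.
With perfect price discrimination, output is the efficient level Q = 82.5 (where demand meets MC), but every buyer pays their willingness to pay: CS = 0 and PS = total surplus.
CS = 0.
Change in consumer surplus: 0 − 6806.25 = −6806.25.

Consumer surplus falls by 6806.25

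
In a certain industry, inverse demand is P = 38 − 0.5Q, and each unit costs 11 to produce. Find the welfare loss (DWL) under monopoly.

DWL = 182.25

Competitive firms price at marginal cost: P = 11, giving Q = 54.
Monopoly sets MR = MC: 38 − Q = 11 ⇒ Q = 27, P = 38 − 0.5·27 = 24.5.
DWL is the triangle between Q = 27 and Q = 54: ½·(54 − 27)·(24.5 − 11) = 182.25.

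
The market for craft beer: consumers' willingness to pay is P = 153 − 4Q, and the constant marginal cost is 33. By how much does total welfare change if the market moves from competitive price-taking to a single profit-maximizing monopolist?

Total welfare falls by 450

Under competition P = MC = 33, so Q = (153 − 33)/4 = 30.
CS = ½·(153 − 33)·30 = 1800; PS = (33 − 33)·30 = 0; TS = 1800.
A monopolist chooses Q where MR = MC. MR = 153 − 8Q; setting this equal to 33 gives Q = 15 and P = 93.
CS = ½·(153 − 93)·15 = 450; PS = (93 − 33)·15 = 900; TS = 1350.
Change in total welfare: 1350 − 1800 = −450.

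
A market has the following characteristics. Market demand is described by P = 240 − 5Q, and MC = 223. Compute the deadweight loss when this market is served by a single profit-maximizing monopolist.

Competitive firms price at marginal cost: P = 223, giving Q = 3.4.
The monopolist equates marginal revenue to marginal cost: 240 − 10Q = 223, so Q = 1.7. From demand, P = 231.5.
DWL is the triangle between Q = 1.7 and Q = 3.4: ½·(3.4 − 1.7)·(231.5 − 223) = 7.225.

DWL = 7.225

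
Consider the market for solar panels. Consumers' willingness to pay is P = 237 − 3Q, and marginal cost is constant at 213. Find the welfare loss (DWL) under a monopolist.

DWL = 24

Perfect competition: P = MC = 213, so 237 − 3Q = 213 and Q = 8.
Monopoly sets MR = MC: 237 − 6Q = 213 ⇒ Q = 4, P = 237 − 3·4 = 225.
DWL is the triangle between Q = 4 and Q = 8: ½·(8 − 4)·(225 − 213) = 24.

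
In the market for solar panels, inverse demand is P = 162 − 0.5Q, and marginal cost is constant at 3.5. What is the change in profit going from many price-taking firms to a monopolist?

Competitive firms price at marginal cost: P = 3.5, giving Q = 317.
Profit = (3.5 − 3.5)·317 = 0.
Monopoly sets MR = MC: 162 − Q = 3.5 ⇒ Q = 158.5, P = 162 − 0.5·158.5 = 82.75.
Profit = (82.75 − 3.5)·158.5 = 12561.125.
Change in profit: 12561.125 − 0 = 12561.125.

Profit rises by 12561.125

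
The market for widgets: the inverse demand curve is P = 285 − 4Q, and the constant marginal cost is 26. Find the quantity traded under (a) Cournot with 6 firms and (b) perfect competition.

Cournot: Q = 55.5; Competition: Q = 64.75

In a 6-firm Cournot equilibrium, symmetry and the first-order condition give q = (285 − 26)/(28) = 9.25. So Q = 55.5 and P = 63.
Under competition P = MC = 26, so Q = (285 − 26)/4 = 64.75.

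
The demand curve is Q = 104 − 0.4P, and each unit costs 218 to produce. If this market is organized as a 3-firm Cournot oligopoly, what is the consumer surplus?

Inverting demand: P = 260 − 2.5Q.
In a 3-firm Cournot equilibrium, symmetry and the first-order condition give q = (260 − 218)/(10) = 4.2. So Q = 12.6 and P = 228.5.
CS = ½·(260 − 228.5)·12.6 = 198.45.

CS = 198.45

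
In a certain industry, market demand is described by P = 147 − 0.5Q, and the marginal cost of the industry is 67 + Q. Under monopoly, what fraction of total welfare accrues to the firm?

Monopoly sets MR = MC: 147 − Q = 67 + Q ⇒ Q = 40, P = 147 − 0.5·40 = 127.
CS = ½·(147 − 127)·40 = 400.
PS = P·Q − VC(Q) = 127·40 − (67·40 + ½·1·40²) = 1600.
Share captured = PS/TS = 1600/2000 = 0.8.

PS/TS = 0.8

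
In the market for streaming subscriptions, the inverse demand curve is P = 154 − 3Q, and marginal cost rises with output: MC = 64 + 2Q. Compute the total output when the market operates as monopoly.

A monopolist chooses Q where MR = MC. MR = 154 − 6Q; setting this equal to 64 + 2Q gives Q = 11.25 and P = 120.25.

Q = 11.25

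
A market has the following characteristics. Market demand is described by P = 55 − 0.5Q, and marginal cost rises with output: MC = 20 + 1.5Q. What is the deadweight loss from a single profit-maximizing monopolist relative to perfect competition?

Competitive equilibrium sets price equal to marginal cost: 55 − 0.5Q = 20 + 1.5Q, so Q = 17.5 and P = 46.25.
Monopoly sets MR = MC: 55 − Q = 20 + 1.5Q ⇒ Q = 14, P = 55 − 0.5·14 = 48.
CS = ½·(55 − 46.25)·17.5 = 1225/16; PS = (46.25·17.5 − 20·17.5 − ½·1.5·17.5²) = 3675/16; TS = 306.25.
CS = ½·(55 − 48)·14 = 49; PS = (48·14 − 20·14 − ½·1.5·14²) = 245; TS = 294.
DWL = 306.25 − 294 = 12.25.

DWL = 12.25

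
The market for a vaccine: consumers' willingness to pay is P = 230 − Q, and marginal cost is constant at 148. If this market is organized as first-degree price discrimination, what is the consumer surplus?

CS = 0

A perfectly discriminating monopolist sells every unit with P(Q) ≥ MC(Q), so output equals the competitive quantity Q = 82. Each buyer pays their reservation price, so CS = 0 and the firm captures all surplus.
CS = 0.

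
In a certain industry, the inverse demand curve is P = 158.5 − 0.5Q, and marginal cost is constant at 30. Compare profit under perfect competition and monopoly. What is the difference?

Under competition P = MC = 30, so Q = (158.5 − 30)/0.5 = 257.
Profit = (30 − 30)·257 = 0.
The monopolist equates marginal revenue to marginal cost: 158.5 − Q = 30, so Q = 128.5. From demand, P = 94.25.
Profit = (94.25 − 30)·128.5 = 8256.125.
Change in profit: 8256.125 − 0 = 8256.125.

Profit rises by 8256.125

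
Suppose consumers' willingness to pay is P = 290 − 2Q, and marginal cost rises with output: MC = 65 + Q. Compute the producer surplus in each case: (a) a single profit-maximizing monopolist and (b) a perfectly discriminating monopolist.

Monopoly: PS = 5062.5; Perfect PD: PS = 8437.5

Monopoly sets MR = MC: 290 − 4Q = 65 + Q ⇒ Q = 45, P = 290 − 2·45 = 200.
PS = P·Q − VC(Q) = 200·45 − (65·45 + ½·1·45²) = 5062.5.
A perfectly discriminating monopolist sells every unit with P(Q) ≥ MC(Q), so output equals the competitive quantity Q = 75. Each buyer pays their reservation price, so CS = 0 and the firm captures all surplus.
PS = ½·(290 − 65)·75 = 8437.5.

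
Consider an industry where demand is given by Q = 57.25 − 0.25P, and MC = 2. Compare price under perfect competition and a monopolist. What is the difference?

Inverting demand: P = 229 − 4Q.
Competitive firms price at marginal cost: P = 2, giving Q = 56.75.
The monopolist equates marginal revenue to marginal cost: 229 − 8Q = 2, so Q = 28.375. From demand, P = 115.5.
Change in price: 115.5 − 2 = 113.5.

P rises by 113.5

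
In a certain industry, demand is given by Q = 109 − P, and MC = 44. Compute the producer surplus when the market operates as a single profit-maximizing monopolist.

Inverting demand: P = 109 − Q.
The monopolist equates marginal revenue to marginal cost: 109 − 2Q = 44, so Q = 32.5. From demand, P = 76.5.
PS = (76.5 − 44)·32.5 = 1056.25.

PS = 1056.25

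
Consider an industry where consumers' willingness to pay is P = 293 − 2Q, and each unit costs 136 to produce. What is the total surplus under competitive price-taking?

TS = 6162.25

Perfect competition: P = MC = 136, so 293 − 2Q = 136 and Q = 78.5.
CS = ½·(293 − 136)·78.5 = 6162.25; PS = (136 − 136)·78.5 = 0; TS = 6162.25.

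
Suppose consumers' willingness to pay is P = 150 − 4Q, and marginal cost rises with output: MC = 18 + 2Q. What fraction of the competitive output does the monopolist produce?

A monopolist chooses Q where MR = MC. MR = 150 − 8Q; setting this equal to 18 + 2Q gives Q = 13.2 and P = 97.2.
Competitive equilibrium sets price equal to marginal cost: 150 − 4Q = 18 + 2Q, so Q = 22 and P = 62.
Ratio Q_m/Q_c = 13.2/22 = 0.6.

Q_m/Q_c = 0.6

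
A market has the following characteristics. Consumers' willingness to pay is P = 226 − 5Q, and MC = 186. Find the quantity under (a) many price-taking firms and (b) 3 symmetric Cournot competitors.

Perfect competition: P = MC = 186, so 226 − 5Q = 186 and Q = 8.
Cournot with 3 identical firms: the symmetric best-response condition is 226 − 20q = 186. Each firm produces q = 2, total output Q = 6, price P = 196.

Competition: Q = 8; Cournot: Q = 6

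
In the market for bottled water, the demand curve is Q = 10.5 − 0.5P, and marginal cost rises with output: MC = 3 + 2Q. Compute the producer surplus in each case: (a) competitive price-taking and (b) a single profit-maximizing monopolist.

Competition: PS = 20.25; Monopoly: PS = 27

Inverting demand: P = 21 − 2Q.
Competitive equilibrium sets price equal to marginal cost: 21 − 2Q = 3 + 2Q, so Q = 4.5 and P = 12.
PS = P·Q − VC(Q) = 12·4.5 − (3·4.5 + ½·2·4.5²) = 20.25.
Monopoly sets MR = MC: 21 − 4Q = 3 + 2Q ⇒ Q = 3, P = 21 − 2·3 = 15.
PS = P·Q − VC(Q) = 15·3 − (3·3 + ½·2·3²) = 27.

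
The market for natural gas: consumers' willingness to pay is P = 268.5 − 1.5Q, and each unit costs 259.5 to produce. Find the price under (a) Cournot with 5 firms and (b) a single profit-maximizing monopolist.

Cournot with 5 identical firms: the symmetric best-response condition is 268.5 − 9q = 259.5. Each firm produces q = 1, total output Q = 5, price P = 261.
A monopolist chooses Q where MR = MC. MR = 268.5 − 3Q; setting this equal to 259.5 gives Q = 3 and P = 264.

Cournot: P = 261; Monopoly: P = 264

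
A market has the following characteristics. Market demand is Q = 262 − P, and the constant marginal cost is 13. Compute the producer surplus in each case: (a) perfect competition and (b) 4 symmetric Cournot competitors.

Inverting demand: P = 262 − Q.
Competitive firms price at marginal cost: P = 13, giving Q = 249.
PS = (13 − 13)·249 = 0.
Cournot with 4 identical firms: the symmetric best-response condition is 262 − 5q = 13. Each firm produces q = 49.8, total output Q = 199.2, price P = 62.8.
PS = (62.8 − 13)·199.2 = 9920.16.

Competition: PS = 0; Cournot: PS = 9920.16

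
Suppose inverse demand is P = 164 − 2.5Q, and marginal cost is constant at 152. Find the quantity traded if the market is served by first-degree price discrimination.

Under first-degree price discrimination the firm charges each unit its demand price and produces up to where P = MC, i.e. Q = 4.8. Consumer surplus is zero; producer surplus equals total surplus.

Q = 4.8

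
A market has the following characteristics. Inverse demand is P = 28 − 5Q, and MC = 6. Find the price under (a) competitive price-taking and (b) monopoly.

Perfect competition: P = MC = 6, so 28 − 5Q = 6 and Q = 4.4.
Monopoly sets MR = MC: 28 − 10Q = 6 ⇒ Q = 2.2, P = 28 − 5·2.2 = 17.

Competition: P = 6; Monopoly: P = 17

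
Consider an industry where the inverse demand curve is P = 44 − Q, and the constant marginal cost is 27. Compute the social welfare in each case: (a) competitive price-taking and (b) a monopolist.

Perfect competition: P = MC = 27, so 44 − Q = 27 and Q = 17.
CS = ½·(44 − 27)·17 = 144.5; PS = (27 − 27)·17 = 0; TS = 144.5.
Monopoly sets MR = MC: 44 − 2Q = 27 ⇒ Q = 8.5, P = 44 − 8.5 = 35.5.
CS = ½·(44 − 35.5)·8.5 = 36.125; PS = (35.5 − 27)·8.5 = 72.25; TS = 108.375.

Competition: TS = 144.5; Monopoly: TS = 108.375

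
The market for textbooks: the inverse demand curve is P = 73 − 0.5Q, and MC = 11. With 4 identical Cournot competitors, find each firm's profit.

π_i = 307.52

With 4 symmetric Cournot firms, each firm's FOC gives 73 − 2.5q = 11, so q = 24.8, Q = 4·24.8 = 99.2, and P = 23.4.
Each firm's profit = (23.4 − 11)·24.8 = 307.52.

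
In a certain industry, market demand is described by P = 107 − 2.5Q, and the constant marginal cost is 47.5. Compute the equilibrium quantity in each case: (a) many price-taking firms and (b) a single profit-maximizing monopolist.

Competition: Q = 23.8; Monopoly: Q = 11.9

Under competition P = MC = 47.5, so Q = (107 − 47.5)/2.5 = 23.8.
The monopolist equates marginal revenue to marginal cost: 107 − 5Q = 47.5, so Q = 11.9. From demand, P = 77.25.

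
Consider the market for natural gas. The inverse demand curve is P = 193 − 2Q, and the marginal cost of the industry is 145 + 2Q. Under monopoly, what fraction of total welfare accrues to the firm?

PS/TS = 0.75

The monopolist equates marginal revenue to marginal cost: 193 − 4Q = 145 + 2Q, so Q = 8. From demand, P = 177.
CS = ½·(193 − 177)·8 = 64.
PS = P·Q − VC(Q) = 177·8 − (145·8 + ½·2·8²) = 192.
Share captured = PS/TS = 192/256 = 0.75.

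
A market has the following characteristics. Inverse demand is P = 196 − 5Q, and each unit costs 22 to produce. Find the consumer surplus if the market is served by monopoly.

CS = 756.9

The monopolist equates marginal revenue to marginal cost: 196 − 10Q = 22, so Q = 17.4. From demand, P = 109.
CS = ½·(196 − 109)·17.4 = 756.9.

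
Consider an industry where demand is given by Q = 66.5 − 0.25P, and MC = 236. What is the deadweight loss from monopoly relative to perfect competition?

Inverting demand: P = 266 − 4Q.
Competitive firms price at marginal cost: P = 236, giving Q = 7.5.
Monopoly sets MR = MC: 266 − 8Q = 236 ⇒ Q = 3.75, P = 266 − 4·3.75 = 251.
DWL is the triangle between Q = 3.75 and Q = 7.5: ½·(7.5 − 3.75)·(251 − 236) = 28.125.

DWL = 28.125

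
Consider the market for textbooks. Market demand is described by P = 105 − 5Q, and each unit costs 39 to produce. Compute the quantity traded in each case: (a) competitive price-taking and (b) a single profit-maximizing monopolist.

Under competition P = MC = 39, so Q = (105 − 39)/5 = 13.2.
A monopolist chooses Q where MR = MC. MR = 105 − 10Q; setting this equal to 39 gives Q = 6.6 and P = 72.

Competition: Q = 13.2; Monopoly: Q = 6.6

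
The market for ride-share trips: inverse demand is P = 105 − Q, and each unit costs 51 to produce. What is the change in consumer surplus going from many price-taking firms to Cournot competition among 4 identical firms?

CS falls by 524.88

Perfect competition: P = MC = 51, so 105 − Q = 51 and Q = 54.
CS = ½·(105 − 51)·54 = 1458.
In a 4-firm Cournot equilibrium, symmetry and the first-order condition give q = (105 − 51)/(5) = 10.8. So Q = 43.2 and P = 61.8.
CS = ½·(105 − 61.8)·43.2 = 933.12.
Change in consumer surplus: 933.12 − 1458 = −524.88.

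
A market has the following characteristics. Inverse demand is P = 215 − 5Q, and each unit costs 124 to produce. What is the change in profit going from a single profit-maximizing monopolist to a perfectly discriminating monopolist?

π rises by 414.05

A monopolist chooses Q where MR = MC. MR = 215 − 10Q; setting this equal to 124 gives Q = 9.1 and P = 169.5.
Profit = (169.5 − 124)·9.1 = 414.05.
With perfect price discrimination, output is the efficient level Q = 18.2 (where demand meets MC), but every buyer pays their willingness to pay: CS = 0 and PS = total surplus.
PS equals the full surplus area, 828.1. Profit = 828.1 = 828.1.
Change in profit: 828.1 − 414.05 = 414.05.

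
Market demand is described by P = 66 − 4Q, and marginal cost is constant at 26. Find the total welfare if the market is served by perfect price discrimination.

With perfect price discrimination, output is the efficient level Q = 10 (where demand meets MC), but every buyer pays their willingness to pay: CS = 0 and PS = total surplus.
TS = 200 (equal to competitive TS).

TS = 200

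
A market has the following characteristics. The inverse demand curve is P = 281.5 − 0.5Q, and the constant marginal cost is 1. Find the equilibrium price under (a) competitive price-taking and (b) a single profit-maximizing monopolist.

Competition: P = 1; Monopoly: P = 141.25

Under competition P = MC = 1, so Q = (281.5 − 1)/0.5 = 561.
Monopoly sets MR = MC: 281.5 − Q = 1 ⇒ Q = 280.5, P = 281.5 − 0.5·280.5 = 141.25.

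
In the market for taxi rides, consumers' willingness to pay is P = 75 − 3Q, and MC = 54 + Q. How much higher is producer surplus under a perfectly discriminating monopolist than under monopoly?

Producer surplus rises by 23.625

Monopoly sets MR = MC: 75 − 6Q = 54 + Q ⇒ Q = 3, P = 75 − 3·3 = 66.
PS = P·Q − VC(Q) = 66·3 − (54·3 + ½·1·3²) = 31.5.
Under first-degree price discrimination the firm charges each unit its demand price and produces up to where P = MC, i.e. Q = 5.25. Consumer surplus is zero; producer surplus equals total surplus.
PS = ½·(75 − 54)·5.25 = 55.125.
Change in producer surplus: 55.125 − 31.5 = 23.625.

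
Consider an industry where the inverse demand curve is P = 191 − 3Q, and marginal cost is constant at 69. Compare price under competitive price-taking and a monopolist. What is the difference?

Competitive firms price at marginal cost: P = 69, giving Q = 122/3.
A monopolist chooses Q where MR = MC. MR = 191 − 6Q; setting this equal to 69 gives Q = 61/3 and P = 130.
Change in price: 130 − 69 = 61.

P rises by 61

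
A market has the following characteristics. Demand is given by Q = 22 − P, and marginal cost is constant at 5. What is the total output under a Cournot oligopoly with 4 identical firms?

Q = 13.6

Inverting demand: P = 22 − Q.
With 4 symmetric Cournot firms, each firm's FOC gives 22 − 5q = 5, so q = 3.4, Q = 4·3.4 = 13.6, and P = 8.4.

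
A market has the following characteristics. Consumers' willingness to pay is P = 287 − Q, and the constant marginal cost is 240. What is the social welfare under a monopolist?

TS = 828.375

The monopolist equates marginal revenue to marginal cost: 287 − 2Q = 240, so Q = 23.5. From demand, P = 263.5.
CS = ½·(287 − 263.5)·23.5 = 276.125; PS = (263.5 − 240)·23.5 = 552.25; TS = 828.375.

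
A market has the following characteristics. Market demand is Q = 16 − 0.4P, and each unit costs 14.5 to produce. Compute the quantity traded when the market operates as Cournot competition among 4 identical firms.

Inverting demand: P = 40 − 2.5Q.
In a 4-firm Cournot equilibrium, symmetry and the first-order condition give q = (40 − 14.5)/(12.5) = 2.04. So Q = 8.16 and P = 19.6.

Q = 8.16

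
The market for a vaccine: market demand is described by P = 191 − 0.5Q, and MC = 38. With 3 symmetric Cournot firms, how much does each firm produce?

Cournot with 3 identical firms: the symmetric best-response condition is 191 − 2q = 38. Each firm produces q = 76.5, total output Q = 229.5, price P = 76.25.

q_i = 76.5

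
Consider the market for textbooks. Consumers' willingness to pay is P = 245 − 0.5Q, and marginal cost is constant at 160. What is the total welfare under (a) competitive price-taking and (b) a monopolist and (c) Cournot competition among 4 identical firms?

Under competition P = MC = 160, so Q = (245 − 160)/0.5 = 170.
CS = ½·(245 − 160)·170 = 7225; PS = (160 − 160)·170 = 0; TS = 7225.
A monopolist chooses Q where MR = MC. MR = 245 − Q; setting this equal to 160 gives Q = 85 and P = 202.5.
CS = ½·(245 − 202.5)·85 = 1806.25; PS = (202.5 − 160)·85 = 3612.5; TS = 5418.75.
In a 4-firm Cournot equilibrium, symmetry and the first-order condition give q = (245 − 160)/(2.5) = 34. So Q = 136 and P = 177.
CS = ½·(245 − 177)·136 = 4624; PS = (177 − 160)·136 = 2312; TS = 6936.

Competition: TS = 7225; Monopoly: TS = 5418.75; Cournot: TS = 6936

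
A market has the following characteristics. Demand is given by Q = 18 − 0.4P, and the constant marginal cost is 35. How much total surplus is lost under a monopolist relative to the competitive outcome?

DWL = 5

Inverting demand: P = 45 − 2.5Q.
Perfect competition: P = MC = 35, so 45 − 2.5Q = 35 and Q = 4.
A monopolist chooses Q where MR = MC. MR = 45 − 5Q; setting this equal to 35 gives Q = 2 and P = 40.
DWL is the triangle between Q = 2 and Q = 4: ½·(4 − 2)·(40 − 35) = 5.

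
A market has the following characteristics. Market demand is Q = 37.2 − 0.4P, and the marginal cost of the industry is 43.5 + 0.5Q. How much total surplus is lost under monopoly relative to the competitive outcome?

Inverting demand: P = 93 − 2.5Q.
Competitive equilibrium sets price equal to marginal cost: 93 − 2.5Q = 43.5 + 0.5Q, so Q = 16.5 and P = 51.75.
The monopolist equates marginal revenue to marginal cost: 93 − 5Q = 43.5 + 0.5Q, so Q = 9. From demand, P = 70.5.
CS = ½·(93 − 51.75)·16.5 = 5445/16; PS = (51.75·16.5 − 43.5·16.5 − ½·0.5·16.5²) = 1089/16; TS = 408.375.
CS = ½·(93 − 70.5)·9 = 101.25; PS = (70.5·9 − 43.5·9 − ½·0.5·9²) = 222.75; TS = 324.
DWL = 408.375 − 324 = 84.375.

DWL = 84.375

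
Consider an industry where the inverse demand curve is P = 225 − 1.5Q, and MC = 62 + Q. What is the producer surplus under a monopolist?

PS = 3321.125

The monopolist equates marginal revenue to marginal cost: 225 − 3Q = 62 + Q, so Q = 40.75. From demand, P = 163.875.
PS = P·Q − VC(Q) = 163.875·40.75 − (62·40.75 + ½·1·40.75²) = 3321.125.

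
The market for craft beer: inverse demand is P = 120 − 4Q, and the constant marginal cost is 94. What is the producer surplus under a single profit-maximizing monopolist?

A monopolist chooses Q where MR = MC. MR = 120 − 8Q; setting this equal to 94 gives Q = 3.25 and P = 107.
PS = (107 − 94)·3.25 = 42.25.

PS = 42.25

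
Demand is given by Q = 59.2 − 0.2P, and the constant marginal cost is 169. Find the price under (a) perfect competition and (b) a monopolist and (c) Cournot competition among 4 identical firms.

Inverting demand: P = 296 − 5Q.
Under competition P = MC = 169, so Q = (296 − 169)/5 = 25.4.
A monopolist chooses Q where MR = MC. MR = 296 − 10Q; setting this equal to 169 gives Q = 12.7 and P = 232.5.
In a 4-firm Cournot equilibrium, symmetry and the first-order condition give q = (296 − 169)/(25) = 5.08. So Q = 20.32 and P = 194.4.

Competition: P = 169; Monopoly: P = 232.5; Cournot: P = 194.4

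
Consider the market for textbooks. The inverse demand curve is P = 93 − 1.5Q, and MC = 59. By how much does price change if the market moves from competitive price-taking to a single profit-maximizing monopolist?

P rises by 17

Perfect competition: P = MC = 59, so 93 − 1.5Q = 59 and Q = 68/3.
The monopolist equates marginal revenue to marginal cost: 93 − 3Q = 59, so Q = 34/3. From demand, P = 76.
Change in price: 76 − 59 = 17.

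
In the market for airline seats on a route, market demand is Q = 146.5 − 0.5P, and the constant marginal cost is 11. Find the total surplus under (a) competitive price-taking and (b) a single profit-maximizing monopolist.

Competition: TS = 19881; Monopoly: TS = 14910.75

Inverting demand: P = 293 − 2Q.
Perfect competition: P = MC = 11, so 293 − 2Q = 11 and Q = 141.
CS = ½·(293 − 11)·141 = 19881; PS = (11 − 11)·141 = 0; TS = 19881.
Monopoly sets MR = MC: 293 − 4Q = 11 ⇒ Q = 70.5, P = 293 − 2·70.5 = 152.
CS = ½·(293 − 152)·70.5 = 4970.25; PS = (152 − 11)·70.5 = 9940.5; TS = 14910.75.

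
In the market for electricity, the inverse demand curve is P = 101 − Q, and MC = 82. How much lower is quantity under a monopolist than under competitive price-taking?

Competitive firms price at marginal cost: P = 82, giving Q = 19.
A monopolist chooses Q where MR = MC. MR = 101 − 2Q; setting this equal to 82 gives Q = 9.5 and P = 91.5.
Change in quantity: 9.5 − 19 = −9.5.

Quantity falls by 9.5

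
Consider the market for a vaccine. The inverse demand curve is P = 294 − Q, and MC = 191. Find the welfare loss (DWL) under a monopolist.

Under competition P = MC = 191, so Q = (294 − 191)/1 = 103.
A monopolist chooses Q where MR = MC. MR = 294 − 2Q; setting this equal to 191 gives Q = 51.5 and P = 242.5.
DWL is the triangle between Q = 51.5 and Q = 103: ½·(103 − 51.5)·(242.5 − 191) = 1326.125.

DWL = 1326.125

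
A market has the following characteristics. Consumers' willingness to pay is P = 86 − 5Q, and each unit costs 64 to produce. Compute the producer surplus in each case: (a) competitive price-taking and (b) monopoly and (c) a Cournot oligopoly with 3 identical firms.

Perfect competition: P = MC = 64, so 86 − 5Q = 64 and Q = 4.4.
PS = (64 − 64)·4.4 = 0.
A monopolist chooses Q where MR = MC. MR = 86 − 10Q; setting this equal to 64 gives Q = 2.2 and P = 75.
PS = (75 − 64)·2.2 = 24.2.
With 3 symmetric Cournot firms, each firm's FOC gives 86 − 20q = 64, so q = 1.1, Q = 3·1.1 = 3.3, and P = 69.5.
PS = (69.5 − 64)·3.3 = 18.15.

Competition: PS = 0; Monopoly: PS = 24.2; Cournot: PS = 18.15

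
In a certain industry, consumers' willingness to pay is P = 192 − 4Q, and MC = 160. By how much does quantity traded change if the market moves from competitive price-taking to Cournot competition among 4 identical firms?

Under competition P = MC = 160, so Q = (192 − 160)/4 = 8.
In a 4-firm Cournot equilibrium, symmetry and the first-order condition give q = (192 − 160)/(20) = 1.6. So Q = 6.4 and P = 166.4.
Change in quantity traded: 6.4 − 8 = −1.6.

Q falls by 1.6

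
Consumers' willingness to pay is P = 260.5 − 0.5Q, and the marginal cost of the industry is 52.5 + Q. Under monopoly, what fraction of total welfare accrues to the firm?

Monopoly sets MR = MC: 260.5 − Q = 52.5 + Q ⇒ Q = 104, P = 260.5 − 0.5·104 = 208.5.
CS = ½·(260.5 − 208.5)·104 = 2704.
PS = P·Q − VC(Q) = 208.5·104 − (52.5·104 + ½·1·104²) = 10816.
Share captured = PS/TS = 10816/13520 = 0.8.

PS/TS = 0.8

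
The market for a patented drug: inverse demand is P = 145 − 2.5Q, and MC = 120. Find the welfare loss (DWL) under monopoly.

DWL = 31.25

Competitive firms price at marginal cost: P = 120, giving Q = 10.
The monopolist equates marginal revenue to marginal cost: 145 − 5Q = 120, so Q = 5. From demand, P = 132.5.
DWL is the triangle between Q = 5 and Q = 10: ½·(10 − 5)·(132.5 − 120) = 31.25.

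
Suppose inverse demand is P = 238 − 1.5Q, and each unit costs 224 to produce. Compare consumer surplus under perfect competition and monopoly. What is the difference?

Consumer surplus falls by 49

Competitive firms price at marginal cost: P = 224, giving Q = 28/3.
CS = ½·(238 − 224)·28/3 = 196/3.
A monopolist chooses Q where MR = MC. MR = 238 − 3Q; setting this equal to 224 gives Q = 14/3 and P = 231.
CS = ½·(238 − 231)·14/3 = 49/3.
Change in consumer surplus: 49/3 − 196/3 = −49.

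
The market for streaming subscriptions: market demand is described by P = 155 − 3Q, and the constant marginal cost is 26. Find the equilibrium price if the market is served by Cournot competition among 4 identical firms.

In a 4-firm Cournot equilibrium, symmetry and the first-order condition give q = (155 − 26)/(15) = 8.6. So Q = 34.4 and P = 51.8.

P = 51.8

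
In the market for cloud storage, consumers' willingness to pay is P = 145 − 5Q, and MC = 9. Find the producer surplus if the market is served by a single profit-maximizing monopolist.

PS = 924.8

A monopolist chooses Q where MR = MC. MR = 145 − 10Q; setting this equal to 9 gives Q = 13.6 and P = 77.
PS = (77 − 9)·13.6 = 924.8.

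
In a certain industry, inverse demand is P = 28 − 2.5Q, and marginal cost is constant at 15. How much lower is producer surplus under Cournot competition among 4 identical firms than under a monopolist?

PS falls by 6.084

A monopolist chooses Q where MR = MC. MR = 28 − 5Q; setting this equal to 15 gives Q = 2.6 and P = 21.5.
PS = (21.5 − 15)·2.6 = 16.9.
With 4 symmetric Cournot firms, each firm's FOC gives 28 − 12.5q = 15, so q = 1.04, Q = 4·1.04 = 4.16, and P = 17.6.
PS = (17.6 − 15)·4.16 = 10.816.
Change in producer surplus: 10.816 − 16.9 = −6.084.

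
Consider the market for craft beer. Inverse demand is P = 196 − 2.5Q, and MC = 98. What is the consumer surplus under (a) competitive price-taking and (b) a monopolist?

Competition: CS = 1920.8; Monopoly: CS = 480.2

Perfect competition: P = MC = 98, so 196 − 2.5Q = 98 and Q = 39.2.
CS = ½·(196 − 98)·39.2 = 1920.8.
Monopoly sets MR = MC: 196 − 5Q = 98 ⇒ Q = 19.6, P = 196 − 2.5·19.6 = 147.
CS = ½·(196 − 147)·19.6 = 480.2.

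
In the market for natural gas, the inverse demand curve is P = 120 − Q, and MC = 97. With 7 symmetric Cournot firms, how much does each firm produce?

Cournot with 7 identical firms: the symmetric best-response condition is 120 − 8q = 97. Each firm produces q = 2.875, total output Q = 20.125, price P = 99.875.

q_i = 2.875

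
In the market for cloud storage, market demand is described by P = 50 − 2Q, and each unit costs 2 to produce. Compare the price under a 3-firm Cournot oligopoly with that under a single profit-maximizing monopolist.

Cournot with 3 identical firms: the symmetric best-response condition is 50 − 8q = 2. Each firm produces q = 6, total output Q = 18, price P = 14.
The monopolist equates marginal revenue to marginal cost: 50 − 4Q = 2, so Q = 12. From demand, P = 26.

Cournot: P = 14; Monopoly: P = 26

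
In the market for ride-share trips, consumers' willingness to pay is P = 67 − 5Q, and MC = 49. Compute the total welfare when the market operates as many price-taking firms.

Under competition P = MC = 49, so Q = (67 − 49)/5 = 3.6.
CS = ½·(67 − 49)·3.6 = 32.4; PS = (49 − 49)·3.6 = 0; TS = 32.4.

TS = 32.4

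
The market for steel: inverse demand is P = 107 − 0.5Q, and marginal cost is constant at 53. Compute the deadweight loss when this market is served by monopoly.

DWL = 729

Competitive firms price at marginal cost: P = 53, giving Q = 108.
A monopolist chooses Q where MR = MC. MR = 107 − Q; setting this equal to 53 gives Q = 54 and P = 80.
DWL is the triangle between Q = 54 and Q = 108: ½·(108 − 54)·(80 − 53) = 729.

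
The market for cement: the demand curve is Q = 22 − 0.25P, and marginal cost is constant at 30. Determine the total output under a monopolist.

Q = 7.25

Inverting demand: P = 88 − 4Q.
The monopolist equates marginal revenue to marginal cost: 88 − 8Q = 30, so Q = 7.25. From demand, P = 59.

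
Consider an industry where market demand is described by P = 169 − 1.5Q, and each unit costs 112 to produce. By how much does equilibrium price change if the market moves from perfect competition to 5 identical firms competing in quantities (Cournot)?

P rises by 9.5

Competitive firms price at marginal cost: P = 112, giving Q = 38.
With 5 symmetric Cournot firms, each firm's FOC gives 169 − 9q = 112, so q = 19/3, Q = 5·19/3 = 95/3, and P = 121.5.
Change in equilibrium price: 121.5 − 112 = 9.5.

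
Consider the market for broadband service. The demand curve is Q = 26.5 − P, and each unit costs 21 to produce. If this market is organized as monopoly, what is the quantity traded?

Q = 2.75

Inverting demand: P = 26.5 − Q.
The monopolist equates marginal revenue to marginal cost: 26.5 − 2Q = 21, so Q = 2.75. From demand, P = 23.75.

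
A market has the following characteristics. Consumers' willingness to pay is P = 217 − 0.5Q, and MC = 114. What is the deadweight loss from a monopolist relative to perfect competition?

Under competition P = MC = 114, so Q = (217 − 114)/0.5 = 206.
Monopoly sets MR = MC: 217 − Q = 114 ⇒ Q = 103, P = 217 − 0.5·103 = 165.5.
DWL is the triangle between Q = 103 and Q = 206: ½·(206 − 103)·(165.5 − 114) = 2652.25.

DWL = 2652.25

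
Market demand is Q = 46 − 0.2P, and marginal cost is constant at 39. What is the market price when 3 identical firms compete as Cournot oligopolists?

Inverting demand: P = 230 − 5Q.
With 3 symmetric Cournot firms, each firm's FOC gives 230 − 20q = 39, so q = 9.55, Q = 3·9.55 = 28.65, and P = 86.75.

P = 86.75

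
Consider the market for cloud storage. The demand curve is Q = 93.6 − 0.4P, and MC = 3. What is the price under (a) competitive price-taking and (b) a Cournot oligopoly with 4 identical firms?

Competition: P = 3; Cournot: P = 49.2

Inverting demand: P = 234 − 2.5Q.
Competitive firms price at marginal cost: P = 3, giving Q = 92.4.
With 4 symmetric Cournot firms, each firm's FOC gives 234 − 12.5q = 3, so q = 18.48, Q = 4·18.48 = 73.92, and P = 49.2.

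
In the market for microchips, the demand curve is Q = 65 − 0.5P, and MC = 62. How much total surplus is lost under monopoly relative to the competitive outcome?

Inverting demand: P = 130 − 2Q.
Under competition P = MC = 62, so Q = (130 − 62)/2 = 34.
A monopolist chooses Q where MR = MC. MR = 130 − 4Q; setting this equal to 62 gives Q = 17 and P = 96.
DWL is the triangle between Q = 17 and Q = 34: ½·(34 − 17)·(96 − 62) = 289.

DWL = 289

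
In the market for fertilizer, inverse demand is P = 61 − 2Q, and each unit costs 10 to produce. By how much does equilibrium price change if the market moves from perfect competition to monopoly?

Competitive firms price at marginal cost: P = 10, giving Q = 25.5.
A monopolist chooses Q where MR = MC. MR = 61 − 4Q; setting this equal to 10 gives Q = 12.75 and P = 35.5.
Change in equilibrium price: 35.5 − 10 = 25.5.

P rises by 25.5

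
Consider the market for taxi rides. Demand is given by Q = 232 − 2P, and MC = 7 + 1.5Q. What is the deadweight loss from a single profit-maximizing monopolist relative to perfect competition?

DWL = 118.81

Inverting demand: P = 116 − 0.5Q.
Under competition P = MC: 116 − 0.5Q = 7 + 1.5Q ⇒ Q = 54.5, P = 88.75.
The monopolist equates marginal revenue to marginal cost: 116 − Q = 7 + 1.5Q, so Q = 43.6. From demand, P = 94.2.
CS = ½·(116 − 88.75)·54.5 = 11881/16; PS = (88.75·54.5 − 7·54.5 − ½·1.5·54.5²) = 35643/16; TS = 2970.25.
CS = ½·(116 − 94.2)·43.6 = 475.24; PS = (94.2·43.6 − 7·43.6 − ½·1.5·43.6²) = 2376.2; TS = 2851.44.
DWL = 2970.25 − 2851.44 = 118.81.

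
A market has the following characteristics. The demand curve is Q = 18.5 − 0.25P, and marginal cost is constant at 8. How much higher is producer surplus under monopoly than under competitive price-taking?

Inverting demand: P = 74 − 4Q.
Under competition P = MC = 8, so Q = (74 − 8)/4 = 16.5.
PS = (8 − 8)·16.5 = 0.
Monopoly sets MR = MC: 74 − 8Q = 8 ⇒ Q = 8.25, P = 74 − 4·8.25 = 41.
PS = (41 − 8)·8.25 = 272.25.
Change in producer surplus: 272.25 − 0 = 272.25.

Producer surplus rises by 272.25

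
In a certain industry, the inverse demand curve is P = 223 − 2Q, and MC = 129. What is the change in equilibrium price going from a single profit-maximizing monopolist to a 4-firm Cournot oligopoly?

The monopolist equates marginal revenue to marginal cost: 223 − 4Q = 129, so Q = 23.5. From demand, P = 176.
Cournot with 4 identical firms: the symmetric best-response condition is 223 − 10q = 129. Each firm produces q = 9.4, total output Q = 37.6, price P = 147.8.
Change in equilibrium price: 147.8 − 176 = −28.2.

P falls by 28.2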